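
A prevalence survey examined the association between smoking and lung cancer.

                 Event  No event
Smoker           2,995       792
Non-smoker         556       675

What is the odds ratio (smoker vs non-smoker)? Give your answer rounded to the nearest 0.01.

Cells: a = 2995, b = 792, c = 556, d = 675.
OR = (a·d)/(b·c) = (2995 × 675) / (792 × 556) = 2021625 / 440352 = 4.59093
The odds of lung cancer are about 4.59 times as high in the smoker group.

4.59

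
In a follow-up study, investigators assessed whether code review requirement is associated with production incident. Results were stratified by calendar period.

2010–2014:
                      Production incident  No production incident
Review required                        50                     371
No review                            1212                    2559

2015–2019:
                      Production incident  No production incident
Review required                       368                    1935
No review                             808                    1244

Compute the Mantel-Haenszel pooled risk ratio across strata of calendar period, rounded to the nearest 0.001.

0.398

RR_MH = Σ(aᵢ·n₀ᵢ/nᵢ) / Σ(cᵢ·n₁ᵢ/nᵢ), with n₁ᵢ = aᵢ+bᵢ (exposed), n₀ᵢ = cᵢ+dᵢ (unexposed), nᵢ = n₁ᵢ+n₀ᵢ.
Stratum 1 (2010–2014): n₁ = 421, n₀ = 3771, n = 4192; a·n₀/n = 50·3771/4192 = 44.9785; c·n₁/n = 1212·421/4192 = 121.7204
Stratum 2 (2015–2019): n₁ = 2303, n₀ = 2052, n = 4355; a·n₀/n = 368·2052/4355 = 173.3952; c·n₁/n = 808·2303/4355 = 427.2845
RR_MH = (44.9785 + 173.3952) / (121.7204 + 427.2845) = 218.3737 / 549.0049 = 0.39776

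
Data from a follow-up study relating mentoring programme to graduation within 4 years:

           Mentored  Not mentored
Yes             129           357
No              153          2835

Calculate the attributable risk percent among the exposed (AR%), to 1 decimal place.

75.6

Reading the table with exposure as columns: a = 129 (Mentored, case), b = 153 (Mentored, non-case), c = 357 (Not mentored, case), d = 2835.
Risk in exposed = 129/282 = 0.45745; risk in unexposed = 357/3192 = 0.11184.
RR = 0.45745/0.11184 = 4.09011
AR% = (RR − 1)/RR × 100 = (4.09011 − 1)/4.09011 × 100 = 75.5508%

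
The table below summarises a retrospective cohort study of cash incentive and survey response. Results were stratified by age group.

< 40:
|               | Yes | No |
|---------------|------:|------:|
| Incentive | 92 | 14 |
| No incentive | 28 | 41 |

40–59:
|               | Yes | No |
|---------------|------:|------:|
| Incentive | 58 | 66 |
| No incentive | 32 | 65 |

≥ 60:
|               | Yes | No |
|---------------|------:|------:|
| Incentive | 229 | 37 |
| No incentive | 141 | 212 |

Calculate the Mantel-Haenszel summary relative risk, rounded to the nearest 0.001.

RR_MH = Σ(aᵢ·n₀ᵢ/nᵢ) / Σ(cᵢ·n₁ᵢ/nᵢ), with n₁ᵢ = aᵢ+bᵢ (exposed), n₀ᵢ = cᵢ+dᵢ (unexposed), nᵢ = n₁ᵢ+n₀ᵢ.
Stratum 1 (< 40): n₁ = 106, n₀ = 69, n = 175; a·n₀/n = 92·69/175 = 36.2743; c·n₁/n = 28·106/175 = 16.9600
Stratum 2 (40–59): n₁ = 124, n₀ = 97, n = 221; a·n₀/n = 58·97/221 = 25.4570; c·n₁/n = 32·124/221 = 17.9548
Stratum 3 (≥ 60): n₁ = 266, n₀ = 353, n = 619; a·n₀/n = 229·353/619 = 130.5929; c·n₁/n = 141·266/619 = 60.5913
RR_MH = (36.2743 + 25.4570 + 130.5929) / (16.9600 + 17.9548 + 60.5913) = 192.3242 / 95.5060 = 2.01374

2.014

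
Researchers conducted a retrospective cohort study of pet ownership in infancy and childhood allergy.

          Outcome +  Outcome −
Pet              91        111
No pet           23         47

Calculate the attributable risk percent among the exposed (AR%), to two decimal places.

27.06

Cells: a = 91, b = 111, c = 23, d = 47.
Risk in exposed = 91/202 = 0.45050; risk in unexposed = 23/70 = 0.32857.
RR = 0.45050/0.32857 = 1.37107
AR% = (RR − 1)/RR × 100 = (1.37107 − 1)/1.37107 × 100 = 27.0644%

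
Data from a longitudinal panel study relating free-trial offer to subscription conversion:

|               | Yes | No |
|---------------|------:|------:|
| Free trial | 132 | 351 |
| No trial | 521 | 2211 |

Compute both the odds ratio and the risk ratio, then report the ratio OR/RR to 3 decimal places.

Cells: a = 132, b = 351, c = 521, d = 2211.
OR = (132·2211)/(351·521) = 291852/182871 = 1.59594
Risk in exposed = 132/483 = 0.27329; risk in unexposed = 521/2732 = 0.19070; RR = 1.43308
OR/RR = 1.59594 / 1.43308 = 1.11365
The outcome is not rare, so the OR lies further from 1 than the RR.

1.114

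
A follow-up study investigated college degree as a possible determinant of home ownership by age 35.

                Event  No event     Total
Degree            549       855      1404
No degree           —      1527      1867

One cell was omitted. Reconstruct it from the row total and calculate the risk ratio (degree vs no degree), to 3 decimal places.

The missing cell is in the unexposed row: 1867 − 1527 = 340.
So a = 549, b = 855, c = 340, d = 1527.
RR = [a/(a+b)] / [c/(c+d)] = (549/1404) / (340/1867) = 0.39103/0.18211 = 2.14719

2.147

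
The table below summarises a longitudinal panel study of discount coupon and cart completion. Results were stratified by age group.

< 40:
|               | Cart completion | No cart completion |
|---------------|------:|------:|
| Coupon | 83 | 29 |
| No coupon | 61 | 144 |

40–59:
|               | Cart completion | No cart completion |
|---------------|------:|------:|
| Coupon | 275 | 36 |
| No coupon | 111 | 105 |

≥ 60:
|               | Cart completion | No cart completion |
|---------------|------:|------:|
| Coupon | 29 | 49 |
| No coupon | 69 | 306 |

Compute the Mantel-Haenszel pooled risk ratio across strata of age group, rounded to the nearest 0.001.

RR_MH = Σ(aᵢ·n₀ᵢ/nᵢ) / Σ(cᵢ·n₁ᵢ/nᵢ), with n₁ᵢ = aᵢ+bᵢ (exposed), n₀ᵢ = cᵢ+dᵢ (unexposed), nᵢ = n₁ᵢ+n₀ᵢ.
Stratum 1 (< 40): n₁ = 112, n₀ = 205, n = 317; a·n₀/n = 83·205/317 = 53.6751; c·n₁/n = 61·112/317 = 21.5521
Stratum 2 (40–59): n₁ = 311, n₀ = 216, n = 527; a·n₀/n = 275·216/527 = 112.7135; c·n₁/n = 111·311/527 = 65.5047
Stratum 3 (≥ 60): n₁ = 78, n₀ = 375, n = 453; a·n₀/n = 29·375/453 = 24.0066; c·n₁/n = 69·78/453 = 11.8808
RR_MH = (53.6751 + 112.7135 + 24.0066) / (21.5521 + 65.5047 + 11.8808) = 190.3952 / 98.9376 = 1.92440

1.924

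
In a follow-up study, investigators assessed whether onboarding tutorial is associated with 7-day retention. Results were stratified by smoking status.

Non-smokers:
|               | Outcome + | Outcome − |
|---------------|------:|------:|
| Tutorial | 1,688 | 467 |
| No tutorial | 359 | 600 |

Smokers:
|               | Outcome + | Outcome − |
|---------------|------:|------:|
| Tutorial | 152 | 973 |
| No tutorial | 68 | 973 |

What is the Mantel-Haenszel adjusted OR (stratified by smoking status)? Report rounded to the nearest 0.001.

OR_MH = Σ(aᵢdᵢ/nᵢ) / Σ(bᵢcᵢ/nᵢ), where nᵢ is the stratum total.
Stratum 1 (Non-smokers): n = 3114; a·d/n = 1688·600/3114 = 325.2408; b·c/n = 467·359/3114 = 53.8385
Stratum 2 (Smokers): n = 2166; a·d/n = 152·973/2166 = 68.2807; b·c/n = 973·68/2166 = 30.5466
OR_MH = (325.2408 + 68.2807) / (53.8385 + 30.5466) = 393.5215 / 84.3851 = 4.66340

4.663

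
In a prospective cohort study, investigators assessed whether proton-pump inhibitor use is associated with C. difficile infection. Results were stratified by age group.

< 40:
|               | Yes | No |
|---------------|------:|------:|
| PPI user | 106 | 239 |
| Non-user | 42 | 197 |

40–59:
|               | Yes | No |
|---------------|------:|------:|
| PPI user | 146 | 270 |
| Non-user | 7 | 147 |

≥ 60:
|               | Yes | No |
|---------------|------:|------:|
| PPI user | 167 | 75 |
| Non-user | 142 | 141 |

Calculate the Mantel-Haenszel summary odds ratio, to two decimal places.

2.90

OR_MH = Σ(aᵢdᵢ/nᵢ) / Σ(bᵢcᵢ/nᵢ), where nᵢ is the stratum total.
Stratum 1 (< 40): n = 584; a·d/n = 106·197/584 = 35.7568; b·c/n = 239·42/584 = 17.1884
Stratum 2 (40–59): n = 570; a·d/n = 146·147/570 = 37.6526; b·c/n = 270·7/570 = 3.3158
Stratum 3 (≥ 60): n = 525; a·d/n = 167·141/525 = 44.8514; b·c/n = 75·142/525 = 20.2857
OR_MH = (35.7568 + 37.6526 + 44.8514) / (17.1884 + 3.3158 + 20.2857) = 118.2609 / 40.7899 = 2.89927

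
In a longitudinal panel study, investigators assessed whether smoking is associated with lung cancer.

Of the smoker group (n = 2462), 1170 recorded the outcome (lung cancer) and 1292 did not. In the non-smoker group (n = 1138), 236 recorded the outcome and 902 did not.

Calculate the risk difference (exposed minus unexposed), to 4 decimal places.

From the description: a = 1170, b = 1292, c = 236, d = 902.
Risk in exposed = 1170/2462 = 0.475223; risk in unexposed = 236/1138 = 0.207381.
Risk difference = 0.475223 − 0.207381 = 0.267842

0.2678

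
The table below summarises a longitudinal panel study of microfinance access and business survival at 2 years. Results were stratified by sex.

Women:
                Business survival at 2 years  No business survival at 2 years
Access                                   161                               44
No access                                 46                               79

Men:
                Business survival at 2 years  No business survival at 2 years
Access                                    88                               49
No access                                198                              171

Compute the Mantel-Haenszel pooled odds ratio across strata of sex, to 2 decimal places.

OR_MH = Σ(aᵢdᵢ/nᵢ) / Σ(bᵢcᵢ/nᵢ), where nᵢ is the stratum total.
Stratum 1 (Women): n = 330; a·d/n = 161·79/330 = 38.5424; b·c/n = 44·46/330 = 6.1333
Stratum 2 (Men): n = 506; a·d/n = 88·171/506 = 29.7391; b·c/n = 49·198/506 = 19.1739
OR_MH = (38.5424 + 29.7391) / (6.1333 + 19.1739) = 68.2816 / 25.3072 = 2.69810

2.70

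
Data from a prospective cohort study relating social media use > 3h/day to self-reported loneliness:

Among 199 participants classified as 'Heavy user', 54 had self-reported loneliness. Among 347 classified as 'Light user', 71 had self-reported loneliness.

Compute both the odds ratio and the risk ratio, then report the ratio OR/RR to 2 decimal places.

From the description: a = 54, b = 145, c = 71, d = 276.
OR = (54·276)/(145·71) = 14904/10295 = 1.44769
Risk in exposed = 54/199 = 0.27136; risk in unexposed = 71/347 = 0.20461; RR = 1.32621
OR/RR = 1.44769 / 1.32621 = 1.09160
The outcome is not rare, so the OR lies further from 1 than the RR.

1.09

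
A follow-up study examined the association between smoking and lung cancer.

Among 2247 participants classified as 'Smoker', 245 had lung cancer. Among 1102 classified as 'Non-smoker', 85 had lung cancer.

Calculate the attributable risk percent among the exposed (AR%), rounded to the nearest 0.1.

29.3

From the description: a = 245, b = 2002, c = 85, d = 1017.
Risk in exposed = 245/2247 = 0.10903; risk in unexposed = 85/1102 = 0.07713.
RR = 0.10903/0.07713 = 1.41360
AR% = (RR − 1)/RR × 100 = (1.41360 − 1)/1.41360 × 100 = 29.2585%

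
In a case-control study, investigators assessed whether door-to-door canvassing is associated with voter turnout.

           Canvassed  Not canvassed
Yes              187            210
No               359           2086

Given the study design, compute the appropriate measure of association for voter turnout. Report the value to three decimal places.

5.174

Reading the table with exposure as columns: a = 187 (Canvassed, case), b = 359 (Canvassed, non-case), c = 210 (Not canvassed, case), d = 2086.
This is a case-control study: participants were sampled on outcome status, so risks in the source population cannot be estimated directly — relative risk is not valid here. The odds ratio is the appropriate measure.
OR = (a·d)/(b·c) = (187 × 2086) / (359 × 210) = 390082 / 75390 = 5.17419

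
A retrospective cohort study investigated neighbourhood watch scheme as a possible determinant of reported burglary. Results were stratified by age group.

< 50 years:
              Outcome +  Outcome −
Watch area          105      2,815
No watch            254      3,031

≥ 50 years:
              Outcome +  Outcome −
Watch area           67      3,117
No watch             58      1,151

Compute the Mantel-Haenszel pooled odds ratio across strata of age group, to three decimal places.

0.440

OR_MH = Σ(aᵢdᵢ/nᵢ) / Σ(bᵢcᵢ/nᵢ), where nᵢ is the stratum total.
Stratum 1 (< 50 years): n = 6205; a·d/n = 105·3031/6205 = 51.2901; b·c/n = 2815·254/6205 = 115.2313
Stratum 2 (≥ 50 years): n = 4393; a·d/n = 67·1151/4393 = 17.5545; b·c/n = 3117·58/4393 = 41.1532
OR_MH = (51.2901 + 17.5545) / (115.2313 + 41.1532) = 68.8446 / 156.3845 = 0.44023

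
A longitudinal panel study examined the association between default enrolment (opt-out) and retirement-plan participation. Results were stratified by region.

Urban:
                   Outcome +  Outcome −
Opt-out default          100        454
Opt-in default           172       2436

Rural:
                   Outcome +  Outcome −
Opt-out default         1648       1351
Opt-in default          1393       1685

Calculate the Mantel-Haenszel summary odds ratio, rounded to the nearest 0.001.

1.597

OR_MH = Σ(aᵢdᵢ/nᵢ) / Σ(bᵢcᵢ/nᵢ), where nᵢ is the stratum total.
Stratum 1 (Urban): n = 3162; a·d/n = 100·2436/3162 = 77.0398; b·c/n = 454·172/3162 = 24.6958
Stratum 2 (Rural): n = 6077; a·d/n = 1648·1685/6077 = 456.9492; b·c/n = 1351·1393/6077 = 309.6829
OR_MH = (77.0398 + 456.9492) / (24.6958 + 309.6829) = 533.9890 / 334.3787 = 1.59696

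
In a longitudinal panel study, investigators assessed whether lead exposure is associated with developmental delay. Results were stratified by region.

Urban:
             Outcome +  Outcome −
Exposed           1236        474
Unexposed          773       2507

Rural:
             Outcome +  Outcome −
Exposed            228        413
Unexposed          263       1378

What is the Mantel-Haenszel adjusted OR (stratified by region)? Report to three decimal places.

6.269

OR_MH = Σ(aᵢdᵢ/nᵢ) / Σ(bᵢcᵢ/nᵢ), where nᵢ is the stratum total.
Stratum 1 (Urban): n = 4990; a·d/n = 1236·2507/4990 = 620.9723; b·c/n = 474·773/4990 = 73.4273
Stratum 2 (Rural): n = 2282; a·d/n = 228·1378/2282 = 137.6792; b·c/n = 413·263/2282 = 47.5982
OR_MH = (620.9723 + 137.6792) / (73.4273 + 47.5982) = 758.6516 / 121.0254 = 6.26853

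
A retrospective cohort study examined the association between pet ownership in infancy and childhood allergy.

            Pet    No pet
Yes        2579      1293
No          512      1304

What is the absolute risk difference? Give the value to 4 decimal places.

Reading the table with exposure as columns: a = 2579 (Pet, case), b = 512 (Pet, non-case), c = 1293 (No pet, case), d = 1304.
Risk in exposed = 2579/3091 = 0.834358; risk in unexposed = 1293/2597 = 0.497882.
Risk difference = 0.834358 − 0.497882 = 0.336476

0.3365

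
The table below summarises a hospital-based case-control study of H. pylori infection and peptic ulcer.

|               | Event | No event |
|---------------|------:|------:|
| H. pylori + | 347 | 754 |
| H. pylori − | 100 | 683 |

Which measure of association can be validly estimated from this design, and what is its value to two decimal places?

3.14

Cells: a = 347, b = 754, c = 100, d = 683.
This is a hospital-based case-control study: participants were sampled on outcome status, so risks in the source population cannot be estimated directly — relative risk is not valid here. The odds ratio is the appropriate measure.
OR = (a·d)/(b·c) = (347 × 683) / (754 × 100) = 237001 / 75400 = 3.14325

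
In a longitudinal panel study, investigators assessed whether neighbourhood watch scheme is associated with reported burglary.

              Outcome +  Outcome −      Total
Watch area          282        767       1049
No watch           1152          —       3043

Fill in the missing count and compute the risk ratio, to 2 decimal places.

0.71

The missing cell is in the unexposed row: 3043 − 1152 = 1891.
So a = 282, b = 767, c = 1152, d = 1891.
RR = [a/(a+b)] / [c/(c+d)] = (282/1049) / (1152/3043) = 0.26883/0.37857 = 0.71011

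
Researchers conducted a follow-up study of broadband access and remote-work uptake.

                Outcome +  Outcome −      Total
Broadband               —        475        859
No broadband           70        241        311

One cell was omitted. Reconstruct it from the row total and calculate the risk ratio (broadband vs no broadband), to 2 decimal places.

1.99

The missing cell is in the exposed row: 859 − 475 = 384.
So a = 384, b = 475, c = 70, d = 241.
RR = [a/(a+b)] / [c/(c+d)] = (384/859) / (70/311) = 0.44703/0.22508 = 1.98610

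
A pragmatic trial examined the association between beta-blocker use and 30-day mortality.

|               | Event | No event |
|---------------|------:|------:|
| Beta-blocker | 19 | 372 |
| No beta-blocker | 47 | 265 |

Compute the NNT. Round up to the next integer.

10

Risk in treated group = 19/391 = 0.04859; risk in control = 47/312 = 0.15064.
Absolute risk reduction = 0.15064 − 0.04859 = 0.10205
NNT = 1 / ARR = 1 / 0.10205 = 9.799 → round up → 10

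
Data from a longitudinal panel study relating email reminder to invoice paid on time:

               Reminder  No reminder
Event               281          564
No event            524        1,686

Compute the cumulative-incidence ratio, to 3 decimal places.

Reading the table with exposure as columns: a = 281 (Reminder, case), b = 524 (Reminder, non-case), c = 564 (No reminder, case), d = 1686.
Risk in exposed = 281/805 = 0.34907; risk in unexposed = 564/2250 = 0.25067.
RR = 0.34907 / 0.25067 = 1.39256
The risk among the exposed is 1.39 times that among the unexposed.

1.393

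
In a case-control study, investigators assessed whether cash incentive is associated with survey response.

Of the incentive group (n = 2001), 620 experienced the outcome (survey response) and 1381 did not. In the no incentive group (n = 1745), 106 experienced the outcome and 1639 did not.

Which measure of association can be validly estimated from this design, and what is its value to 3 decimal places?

From the description: a = 620, b = 1381, c = 106, d = 1639.
This is a case-control study: participants were sampled on outcome status, so risks in the source population cannot be estimated directly — relative risk is not valid here. The odds ratio is the appropriate measure.
OR = (a·d)/(b·c) = (620 × 1639) / (1381 × 106) = 1016180 / 146386 = 6.94178

6.942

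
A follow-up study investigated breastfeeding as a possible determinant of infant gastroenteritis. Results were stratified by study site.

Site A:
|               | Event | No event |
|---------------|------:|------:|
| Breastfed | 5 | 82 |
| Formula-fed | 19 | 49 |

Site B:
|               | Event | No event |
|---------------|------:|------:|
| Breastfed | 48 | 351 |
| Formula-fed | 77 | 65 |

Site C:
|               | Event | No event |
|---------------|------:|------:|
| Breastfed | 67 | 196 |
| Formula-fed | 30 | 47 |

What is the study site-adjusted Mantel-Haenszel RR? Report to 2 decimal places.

RR_MH = Σ(aᵢ·n₀ᵢ/nᵢ) / Σ(cᵢ·n₁ᵢ/nᵢ), with n₁ᵢ = aᵢ+bᵢ (exposed), n₀ᵢ = cᵢ+dᵢ (unexposed), nᵢ = n₁ᵢ+n₀ᵢ.
Stratum 1 (Site A): n₁ = 87, n₀ = 68, n = 155; a·n₀/n = 5·68/155 = 2.1935; c·n₁/n = 19·87/155 = 10.6645
Stratum 2 (Site B): n₁ = 399, n₀ = 142, n = 541; a·n₀/n = 48·142/541 = 12.5989; c·n₁/n = 77·399/541 = 56.7893
Stratum 3 (Site C): n₁ = 263, n₀ = 77, n = 340; a·n₀/n = 67·77/340 = 15.1735; c·n₁/n = 30·263/340 = 23.2059
RR_MH = (2.1935 + 12.5989 + 15.1735) / (10.6645 + 56.7893 + 23.2059) = 29.9660 / 90.6597 = 0.33053

0.33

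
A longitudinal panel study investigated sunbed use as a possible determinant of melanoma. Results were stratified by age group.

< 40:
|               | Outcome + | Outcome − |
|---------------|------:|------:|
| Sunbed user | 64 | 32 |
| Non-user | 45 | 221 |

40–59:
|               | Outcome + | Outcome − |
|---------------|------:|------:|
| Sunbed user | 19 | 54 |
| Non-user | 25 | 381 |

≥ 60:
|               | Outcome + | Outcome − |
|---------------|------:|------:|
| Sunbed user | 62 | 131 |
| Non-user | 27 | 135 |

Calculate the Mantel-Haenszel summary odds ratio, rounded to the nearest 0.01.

OR_MH = Σ(aᵢdᵢ/nᵢ) / Σ(bᵢcᵢ/nᵢ), where nᵢ is the stratum total.
Stratum 1 (< 40): n = 362; a·d/n = 64·221/362 = 39.0718; b·c/n = 32·45/362 = 3.9779
Stratum 2 (40–59): n = 479; a·d/n = 19·381/479 = 15.1127; b·c/n = 54·25/479 = 2.8184
Stratum 3 (≥ 60): n = 355; a·d/n = 62·135/355 = 23.5775; b·c/n = 131·27/355 = 9.9634
OR_MH = (39.0718 + 15.1127 + 23.5775) / (3.9779 + 2.8184 + 9.9634) = 77.7620 / 16.7597 = 4.63984

4.64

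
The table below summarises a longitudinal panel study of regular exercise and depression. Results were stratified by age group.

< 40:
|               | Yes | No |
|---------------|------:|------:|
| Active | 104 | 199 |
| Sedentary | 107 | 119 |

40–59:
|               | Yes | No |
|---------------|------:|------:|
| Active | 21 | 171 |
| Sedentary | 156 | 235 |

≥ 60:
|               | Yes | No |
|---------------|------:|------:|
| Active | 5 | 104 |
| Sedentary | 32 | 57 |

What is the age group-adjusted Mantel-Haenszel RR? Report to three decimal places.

RR_MH = Σ(aᵢ·n₀ᵢ/nᵢ) / Σ(cᵢ·n₁ᵢ/nᵢ), with n₁ᵢ = aᵢ+bᵢ (exposed), n₀ᵢ = cᵢ+dᵢ (unexposed), nᵢ = n₁ᵢ+n₀ᵢ.
Stratum 1 (< 40): n₁ = 303, n₀ = 226, n = 529; a·n₀/n = 104·226/529 = 44.4310; c·n₁/n = 107·303/529 = 61.2873
Stratum 2 (40–59): n₁ = 192, n₀ = 391, n = 583; a·n₀/n = 21·391/583 = 14.0840; c·n₁/n = 156·192/583 = 51.3756
Stratum 3 (≥ 60): n₁ = 109, n₀ = 89, n = 198; a·n₀/n = 5·89/198 = 2.2475; c·n₁/n = 32·109/198 = 17.6162
RR_MH = (44.4310 + 14.0840 + 2.2475) / (61.2873 + 51.3756 + 17.6162) = 60.7625 / 130.2791 = 0.46640

0.466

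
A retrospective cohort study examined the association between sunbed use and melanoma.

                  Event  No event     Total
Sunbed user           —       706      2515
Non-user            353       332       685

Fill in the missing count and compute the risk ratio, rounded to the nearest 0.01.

1.40

The missing cell is in the exposed row: 2515 − 706 = 1809.
So a = 1809, b = 706, c = 353, d = 332.
RR = [a/(a+b)] / [c/(c+d)] = (1809/2515) / (353/685) = 0.71928/0.51533 = 1.39578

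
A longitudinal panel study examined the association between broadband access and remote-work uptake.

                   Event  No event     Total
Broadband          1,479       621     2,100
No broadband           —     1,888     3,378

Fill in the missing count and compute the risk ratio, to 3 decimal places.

1.597

The missing cell is in the unexposed row: 3378 − 1888 = 1490.
So a = 1479, b = 621, c = 1490, d = 1888.
RR = [a/(a+b)] / [c/(c+d)] = (1479/2100) / (1490/3378) = 0.70429/0.44109 = 1.59670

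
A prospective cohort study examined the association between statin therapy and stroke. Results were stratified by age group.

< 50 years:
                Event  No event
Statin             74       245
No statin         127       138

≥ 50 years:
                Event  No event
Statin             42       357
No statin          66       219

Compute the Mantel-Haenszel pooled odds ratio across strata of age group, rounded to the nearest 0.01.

0.35

OR_MH = Σ(aᵢdᵢ/nᵢ) / Σ(bᵢcᵢ/nᵢ), where nᵢ is the stratum total.
Stratum 1 (< 50 years): n = 584; a·d/n = 74·138/584 = 17.4863; b·c/n = 245·127/584 = 53.2791
Stratum 2 (≥ 50 years): n = 684; a·d/n = 42·219/684 = 13.4474; b·c/n = 357·66/684 = 34.4474
OR_MH = (17.4863 + 13.4474) / (53.2791 + 34.4474) = 30.9337 / 87.7265 = 0.35261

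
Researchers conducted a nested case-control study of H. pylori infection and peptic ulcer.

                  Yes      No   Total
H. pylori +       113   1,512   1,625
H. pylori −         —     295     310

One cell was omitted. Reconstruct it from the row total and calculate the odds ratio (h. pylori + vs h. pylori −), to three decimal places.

1.470

The missing cell is in the unexposed row: 310 − 295 = 15.
So a = 113, b = 1512, c = 15, d = 295.
OR = (a·d)/(b·c) = (113 × 295) / (1512 × 15) = 33335 / 22680 = 1.46980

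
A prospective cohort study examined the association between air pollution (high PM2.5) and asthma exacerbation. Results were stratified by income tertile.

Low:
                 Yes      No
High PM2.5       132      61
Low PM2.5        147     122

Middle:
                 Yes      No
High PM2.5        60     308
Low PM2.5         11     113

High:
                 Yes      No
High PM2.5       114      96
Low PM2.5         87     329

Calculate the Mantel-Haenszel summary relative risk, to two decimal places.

1.70

RR_MH = Σ(aᵢ·n₀ᵢ/nᵢ) / Σ(cᵢ·n₁ᵢ/nᵢ), with n₁ᵢ = aᵢ+bᵢ (exposed), n₀ᵢ = cᵢ+dᵢ (unexposed), nᵢ = n₁ᵢ+n₀ᵢ.
Stratum 1 (Low): n₁ = 193, n₀ = 269, n = 462; a·n₀/n = 132·269/462 = 76.8571; c·n₁/n = 147·193/462 = 61.4091
Stratum 2 (Middle): n₁ = 368, n₀ = 124, n = 492; a·n₀/n = 60·124/492 = 15.1220; c·n₁/n = 11·368/492 = 8.2276
Stratum 3 (High): n₁ = 210, n₀ = 416, n = 626; a·n₀/n = 114·416/626 = 75.7572; c·n₁/n = 87·210/626 = 29.1853
RR_MH = (76.8571 + 15.1220 + 75.7572) / (61.4091 + 8.2276 + 29.1853) = 167.7363 / 98.8220 = 1.69736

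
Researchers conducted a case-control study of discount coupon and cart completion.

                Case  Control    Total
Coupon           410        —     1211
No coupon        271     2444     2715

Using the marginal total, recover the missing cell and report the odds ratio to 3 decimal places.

The missing cell is in the exposed row: 1211 − 410 = 801.
So a = 410, b = 801, c = 271, d = 2444.
OR = (a·d)/(b·c) = (410 × 2444) / (801 × 271) = 1002040 / 217071 = 4.61619

4.616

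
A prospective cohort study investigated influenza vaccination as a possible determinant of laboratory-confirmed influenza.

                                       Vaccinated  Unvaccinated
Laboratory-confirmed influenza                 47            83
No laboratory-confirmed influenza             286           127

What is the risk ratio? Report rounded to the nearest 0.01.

Reading the table with exposure as columns: a = 47 (Vaccinated, case), b = 286 (Vaccinated, non-case), c = 83 (Unvaccinated, case), d = 127.
Risk in exposed = 47/333 = 0.14114; risk in unexposed = 83/210 = 0.39524.
RR = 0.14114 / 0.39524 = 0.35710
The risk is 64% lower among the exposed than among the unexposed.

0.36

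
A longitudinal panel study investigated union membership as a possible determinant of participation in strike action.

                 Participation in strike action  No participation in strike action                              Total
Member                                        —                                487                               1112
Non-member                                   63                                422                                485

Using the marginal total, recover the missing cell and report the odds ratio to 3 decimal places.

8.597

The missing cell is in the exposed row: 1112 − 487 = 625.
So a = 625, b = 487, c = 63, d = 422.
OR = (a·d)/(b·c) = (625 × 422) / (487 × 63) = 263750 / 30681 = 8.59653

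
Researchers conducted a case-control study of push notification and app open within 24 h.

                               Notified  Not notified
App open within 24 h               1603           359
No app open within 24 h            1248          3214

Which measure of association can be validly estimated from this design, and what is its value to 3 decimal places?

Reading the table with exposure as columns: a = 1603 (Notified, case), b = 1248 (Notified, non-case), c = 359 (Not notified, case), d = 3214.
This is a case-control study: participants were sampled on outcome status, so risks in the source population cannot be estimated directly — relative risk is not valid here. The odds ratio is the appropriate measure.
OR = (a·d)/(b·c) = (1603 × 3214) / (1248 × 359) = 5152042 / 448032 = 11.49927

11.499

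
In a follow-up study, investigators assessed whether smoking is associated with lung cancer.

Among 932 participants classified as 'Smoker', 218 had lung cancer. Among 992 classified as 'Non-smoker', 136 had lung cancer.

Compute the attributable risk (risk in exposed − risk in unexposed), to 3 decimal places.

From the description: a = 218, b = 714, c = 136, d = 856.
Risk in exposed = 218/932 = 0.233906; risk in unexposed = 136/992 = 0.137097.
Risk difference = 0.233906 − 0.137097 = 0.096809

0.097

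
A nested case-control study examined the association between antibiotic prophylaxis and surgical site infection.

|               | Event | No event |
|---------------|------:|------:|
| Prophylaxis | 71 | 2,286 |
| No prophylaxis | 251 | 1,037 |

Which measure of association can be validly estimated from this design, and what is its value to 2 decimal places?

0.13

Cells: a = 71, b = 2286, c = 251, d = 1037.
This is a nested case-control study: participants were sampled on outcome status, so risks in the source population cannot be estimated directly — relative risk is not valid here. The odds ratio is the appropriate measure.
OR = (a·d)/(b·c) = (71 × 1037) / (2286 × 251) = 73627 / 573786 = 0.12832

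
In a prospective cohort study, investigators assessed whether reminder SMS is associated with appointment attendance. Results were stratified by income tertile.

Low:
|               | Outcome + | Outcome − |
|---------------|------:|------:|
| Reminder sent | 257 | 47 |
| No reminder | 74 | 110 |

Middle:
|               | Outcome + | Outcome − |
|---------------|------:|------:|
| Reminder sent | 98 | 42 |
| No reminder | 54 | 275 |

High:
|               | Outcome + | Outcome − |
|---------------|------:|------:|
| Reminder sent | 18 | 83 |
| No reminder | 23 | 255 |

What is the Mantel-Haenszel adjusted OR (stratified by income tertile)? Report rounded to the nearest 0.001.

OR_MH = Σ(aᵢdᵢ/nᵢ) / Σ(bᵢcᵢ/nᵢ), where nᵢ is the stratum total.
Stratum 1 (Low): n = 488; a·d/n = 257·110/488 = 57.9303; b·c/n = 47·74/488 = 7.1270
Stratum 2 (Middle): n = 469; a·d/n = 98·275/469 = 57.4627; b·c/n = 42·54/469 = 4.8358
Stratum 3 (High): n = 379; a·d/n = 18·255/379 = 12.1108; b·c/n = 83·23/379 = 5.0369
OR_MH = (57.9303 + 57.4627 + 12.1108) / (7.1270 + 4.8358 + 5.0369) = 127.5038 / 16.9998 = 7.50031

7.500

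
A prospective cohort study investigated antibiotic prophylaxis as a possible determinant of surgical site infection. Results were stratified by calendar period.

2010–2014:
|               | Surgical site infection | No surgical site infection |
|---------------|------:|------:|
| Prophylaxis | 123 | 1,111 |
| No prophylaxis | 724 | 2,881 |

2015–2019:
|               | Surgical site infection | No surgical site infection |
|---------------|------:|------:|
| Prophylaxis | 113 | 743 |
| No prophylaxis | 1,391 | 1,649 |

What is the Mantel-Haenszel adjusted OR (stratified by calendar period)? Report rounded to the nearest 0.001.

OR_MH = Σ(aᵢdᵢ/nᵢ) / Σ(bᵢcᵢ/nᵢ), where nᵢ is the stratum total.
Stratum 1 (2010–2014): n = 4839; a·d/n = 123·2881/4839 = 73.2306; b·c/n = 1111·724/4839 = 166.2253
Stratum 2 (2015–2019): n = 3896; a·d/n = 113·1649/3896 = 47.8278; b·c/n = 743·1391/3896 = 265.2754
OR_MH = (73.2306 + 47.8278) / (166.2253 + 265.2754) = 121.0584 / 431.5007 = 0.28055

0.281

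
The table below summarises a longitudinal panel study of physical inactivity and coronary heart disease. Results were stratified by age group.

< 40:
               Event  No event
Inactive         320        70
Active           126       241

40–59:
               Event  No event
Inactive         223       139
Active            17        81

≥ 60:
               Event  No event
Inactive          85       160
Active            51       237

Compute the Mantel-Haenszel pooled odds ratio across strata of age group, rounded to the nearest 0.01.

5.57

OR_MH = Σ(aᵢdᵢ/nᵢ) / Σ(bᵢcᵢ/nᵢ), where nᵢ is the stratum total.
Stratum 1 (< 40): n = 757; a·d/n = 320·241/757 = 101.8758; b·c/n = 70·126/757 = 11.6513
Stratum 2 (40–59): n = 460; a·d/n = 223·81/460 = 39.2674; b·c/n = 139·17/460 = 5.1370
Stratum 3 (≥ 60): n = 533; a·d/n = 85·237/533 = 37.7955; b·c/n = 160·51/533 = 15.3096
OR_MH = (101.8758 + 39.2674 + 37.7955) / (11.6513 + 5.1370 + 15.3096) = 178.9387 / 32.0978 = 5.57480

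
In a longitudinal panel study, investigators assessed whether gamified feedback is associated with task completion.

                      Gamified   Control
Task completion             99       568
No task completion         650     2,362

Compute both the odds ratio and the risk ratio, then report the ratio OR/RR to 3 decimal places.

0.929

Reading the table with exposure as columns: a = 99 (Gamified, case), b = 650 (Gamified, non-case), c = 568 (Control, case), d = 2362.
OR = (99·2362)/(650·568) = 233838/369200 = 0.63336
Risk in exposed = 99/749 = 0.13218; risk in unexposed = 568/2930 = 0.19386; RR = 0.68182
OR/RR = 0.63336 / 0.68182 = 0.92893
The outcome is not rare, so the OR lies further from 1 than the RR.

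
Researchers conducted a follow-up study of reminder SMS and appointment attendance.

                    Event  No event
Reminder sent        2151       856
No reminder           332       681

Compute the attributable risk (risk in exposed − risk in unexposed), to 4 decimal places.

Cells: a = 2151, b = 856, c = 332, d = 681.
Risk in exposed = 2151/3007 = 0.715331; risk in unexposed = 332/1013 = 0.327739.
Risk difference = 0.715331 − 0.327739 = 0.387592

0.3876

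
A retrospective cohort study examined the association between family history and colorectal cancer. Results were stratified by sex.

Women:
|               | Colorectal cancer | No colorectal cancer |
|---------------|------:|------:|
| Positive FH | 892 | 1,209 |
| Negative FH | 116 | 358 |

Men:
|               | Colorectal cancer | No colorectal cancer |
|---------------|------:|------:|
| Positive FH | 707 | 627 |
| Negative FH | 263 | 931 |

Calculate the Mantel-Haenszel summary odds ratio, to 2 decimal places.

OR_MH = Σ(aᵢdᵢ/nᵢ) / Σ(bᵢcᵢ/nᵢ), where nᵢ is the stratum total.
Stratum 1 (Women): n = 2575; a·d/n = 892·358/2575 = 124.0140; b·c/n = 1209·116/2575 = 54.4637
Stratum 2 (Men): n = 2528; a·d/n = 707·931/2528 = 260.3706; b·c/n = 627·263/2528 = 65.2298
OR_MH = (124.0140 + 260.3706) / (54.4637 + 65.2298) = 384.3846 / 119.6935 = 3.21141

3.21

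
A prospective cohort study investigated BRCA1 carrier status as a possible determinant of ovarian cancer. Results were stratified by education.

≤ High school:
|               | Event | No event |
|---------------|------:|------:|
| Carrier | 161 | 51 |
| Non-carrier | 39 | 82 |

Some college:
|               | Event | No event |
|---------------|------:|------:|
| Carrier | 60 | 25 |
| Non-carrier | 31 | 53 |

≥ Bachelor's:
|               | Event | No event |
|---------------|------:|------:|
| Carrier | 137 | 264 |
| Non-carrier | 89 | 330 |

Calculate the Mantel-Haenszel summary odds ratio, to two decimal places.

OR_MH = Σ(aᵢdᵢ/nᵢ) / Σ(bᵢcᵢ/nᵢ), where nᵢ is the stratum total.
Stratum 1 (≤ High school): n = 333; a·d/n = 161·82/333 = 39.6456; b·c/n = 51·39/333 = 5.9730
Stratum 2 (Some college): n = 169; a·d/n = 60·53/169 = 18.8166; b·c/n = 25·31/169 = 4.5858
Stratum 3 (≥ Bachelor's): n = 820; a·d/n = 137·330/820 = 55.1341; b·c/n = 264·89/820 = 28.6537
OR_MH = (39.6456 + 18.8166 + 55.1341) / (5.9730 + 4.5858 + 28.6537) = 113.5964 / 39.2124 = 2.89695

2.90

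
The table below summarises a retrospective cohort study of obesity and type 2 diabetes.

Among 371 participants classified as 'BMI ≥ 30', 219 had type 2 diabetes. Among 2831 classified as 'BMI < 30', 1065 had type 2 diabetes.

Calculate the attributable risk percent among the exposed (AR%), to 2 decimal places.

From the description: a = 219, b = 152, c = 1065, d = 1766.
Risk in exposed = 219/371 = 0.59030; risk in unexposed = 1065/2831 = 0.37619.
RR = 0.59030/0.37619 = 1.56914
AR% = (RR − 1)/RR × 100 = (1.56914 − 1)/1.56914 × 100 = 36.2706%

36.27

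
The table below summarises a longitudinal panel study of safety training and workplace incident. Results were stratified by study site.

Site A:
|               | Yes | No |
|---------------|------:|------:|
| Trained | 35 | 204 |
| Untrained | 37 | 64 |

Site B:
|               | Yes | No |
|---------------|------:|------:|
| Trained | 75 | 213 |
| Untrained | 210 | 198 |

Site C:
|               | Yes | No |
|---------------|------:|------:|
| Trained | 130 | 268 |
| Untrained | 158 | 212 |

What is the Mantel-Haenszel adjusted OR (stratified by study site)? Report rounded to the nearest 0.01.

0.45

OR_MH = Σ(aᵢdᵢ/nᵢ) / Σ(bᵢcᵢ/nᵢ), where nᵢ is the stratum total.
Stratum 1 (Site A): n = 340; a·d/n = 35·64/340 = 6.5882; b·c/n = 204·37/340 = 22.2000
Stratum 2 (Site B): n = 696; a·d/n = 75·198/696 = 21.3362; b·c/n = 213·210/696 = 64.2672
Stratum 3 (Site C): n = 768; a·d/n = 130·212/768 = 35.8854; b·c/n = 268·158/768 = 55.1354
OR_MH = (6.5882 + 21.3362 + 35.8854) / (22.2000 + 64.2672 + 55.1354) = 63.8099 / 141.6027 = 0.45063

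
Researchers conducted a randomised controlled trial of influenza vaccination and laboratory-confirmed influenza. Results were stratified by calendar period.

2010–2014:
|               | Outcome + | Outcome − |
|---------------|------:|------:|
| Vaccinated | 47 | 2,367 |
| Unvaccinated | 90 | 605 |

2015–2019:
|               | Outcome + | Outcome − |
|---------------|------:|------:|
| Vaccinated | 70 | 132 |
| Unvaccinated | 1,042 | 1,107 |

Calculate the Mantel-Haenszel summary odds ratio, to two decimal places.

OR_MH = Σ(aᵢdᵢ/nᵢ) / Σ(bᵢcᵢ/nᵢ), where nᵢ is the stratum total.
Stratum 1 (2010–2014): n = 3109; a·d/n = 47·605/3109 = 9.1460; b·c/n = 2367·90/3109 = 68.5204
Stratum 2 (2015–2019): n = 2351; a·d/n = 70·1107/2351 = 32.9604; b·c/n = 132·1042/2351 = 58.5045
OR_MH = (9.1460 + 32.9604) / (68.5204 + 58.5045) = 42.1065 / 127.0249 = 0.33148

0.33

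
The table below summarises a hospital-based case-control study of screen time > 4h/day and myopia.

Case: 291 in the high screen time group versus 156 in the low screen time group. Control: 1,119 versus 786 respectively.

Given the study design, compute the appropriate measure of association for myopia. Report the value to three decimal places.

1.310

From the description: a = 291, b = 1119, c = 156, d = 786.
This is a hospital-based case-control study: participants were sampled on outcome status, so risks in the source population cannot be estimated directly — relative risk is not valid here. The odds ratio is the appropriate measure.
OR = (a·d)/(b·c) = (291 × 786) / (1119 × 156) = 228726 / 174564 = 1.31027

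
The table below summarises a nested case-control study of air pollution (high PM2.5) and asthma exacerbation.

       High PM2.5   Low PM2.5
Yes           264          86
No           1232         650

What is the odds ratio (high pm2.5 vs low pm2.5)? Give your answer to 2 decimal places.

Reading the table with exposure as columns: a = 264 (High PM2.5, case), b = 1232 (High PM2.5, non-case), c = 86 (Low PM2.5, case), d = 650.
OR = (a·d)/(b·c) = (264 × 650) / (1232 × 86) = 171600 / 105952 = 1.61960
The odds of asthma exacerbation are about 1.62 times as high in the high pm2.5 group.

1.62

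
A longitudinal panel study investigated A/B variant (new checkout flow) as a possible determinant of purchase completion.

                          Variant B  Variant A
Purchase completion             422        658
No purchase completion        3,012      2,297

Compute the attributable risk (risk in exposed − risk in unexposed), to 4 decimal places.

Reading the table with exposure as columns: a = 422 (Variant B, case), b = 3012 (Variant B, non-case), c = 658 (Variant A, case), d = 2297.
Risk in exposed = 422/3434 = 0.122889; risk in unexposed = 658/2955 = 0.222673.
Risk difference = 0.122889 − 0.222673 = -0.099785

-0.0998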